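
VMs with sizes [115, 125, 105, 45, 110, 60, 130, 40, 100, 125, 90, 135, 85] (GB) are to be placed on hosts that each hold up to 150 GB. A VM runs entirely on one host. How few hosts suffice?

10

Total = 135 + 130 + 125 + 125 + 115 + 110 + 105 + 100 + 90 + 85 + 60 + 45 + 40 = 1265 GB.
Lower bound: ⌈1265/150⌉ = 9 hosts.
Also, 10 VMs each exceed 75 GB, and no two of those can share a host, so at least 10 hosts are needed.
A packing using 10 hosts:
  host 1: 135 = 135
  host 2: 130 = 130
  host 3: 125 = 125
  host 4: 125 = 125
  host 5: 115 = 115
  host 6: 110 + 40 = 150
  host 7: 105 + 45 = 150
  host 8: 100 = 100
  host 9: 90 + 60 = 150
  host 10: 85 = 85
This matches the lower bound, so 10 is optimal.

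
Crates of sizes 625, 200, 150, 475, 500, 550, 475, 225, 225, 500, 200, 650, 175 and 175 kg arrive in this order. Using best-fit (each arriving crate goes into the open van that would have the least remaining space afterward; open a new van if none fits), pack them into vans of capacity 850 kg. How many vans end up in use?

  625 → van 1 (new)  [load 625/850]
  200 → van 1  [load 825/850]
  150 → van 2 (new)  [load 150/850]
  475 → van 2  [load 625/850]
  500 → van 3 (new)  [load 500/850]
  550 → van 4 (new)  [load 550/850]
  475 → van 5 (new)  [load 475/850]
  225 → van 2  [load 850/850]
  225 → van 4  [load 775/850]
  500 → van 6 (new)  [load 500/850]
  200 → van 3  [load 700/850]
  650 → van 7 (new)  [load 650/850]
  175 → van 7  [load 825/850]
  175 → van 6  [load 675/850]
7 vans opened.

7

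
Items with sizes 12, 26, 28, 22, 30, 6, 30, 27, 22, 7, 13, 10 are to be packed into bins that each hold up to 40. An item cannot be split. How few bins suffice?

7

Total = 30 + 30 + 28 + 27 + 26 + 22 + 22 + 13 + 12 + 10 + 7 + 6 = 233.
Lower bound: ⌈233/40⌉ = 6 bins.
Also, 7 items each exceed 20, and no two of those can share a bin, so at least 7 bins are needed.
A packing using 7 bins:
  bin 1: 30 + 10 = 40
  bin 2: 30 + 7 = 37
  bin 3: 28 + 12 = 40
  bin 4: 27 + 13 = 40
  bin 5: 26 + 6 = 32
  bin 6: 22 = 22
  bin 7: 22 = 22
This matches the lower bound, so 7 is optimal.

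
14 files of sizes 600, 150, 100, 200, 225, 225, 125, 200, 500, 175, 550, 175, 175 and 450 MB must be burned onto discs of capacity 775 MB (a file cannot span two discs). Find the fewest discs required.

Total = 600 + 550 + 500 + 450 + 225 + 225 + 200 + 200 + 175 + 175 + 175 + 150 + 125 + 100 = 3850 MB.
Lower bound: ⌈3850/775⌉ = 5 discs.
A packing using 5 discs:
  disc 1: 600 + 175 = 775
  disc 2: 550 + 225 = 775
  disc 3: 500 + 150 + 125 = 775
  disc 4: 450 + 225 + 100 = 775
  disc 5: 200 + 200 + 175 + 175 = 750
This matches the lower bound, so 5 is optimal.

5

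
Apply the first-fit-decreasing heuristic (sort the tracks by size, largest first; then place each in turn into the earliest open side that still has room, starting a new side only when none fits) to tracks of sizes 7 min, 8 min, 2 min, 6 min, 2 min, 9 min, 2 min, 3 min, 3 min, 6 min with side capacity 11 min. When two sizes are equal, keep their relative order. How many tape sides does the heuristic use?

5

Sorted descending: 9, 8, 7, 6, 6, 3, 3, 2, 2, 2.
  9 → side 1 (new)  [load 9/11]
  8 → side 2 (new)  [load 8/11]
  7 → side 3 (new)  [load 7/11]
  6 → side 4 (new)  [load 6/11]
  6 → side 5 (new)  [load 6/11]
  3 → side 2  [load 11/11]
  3 → side 3  [load 10/11]
  2 → side 1  [load 11/11]
  2 → side 4  [load 8/11]
  2 → side 4  [load 10/11]
5 tape sides opened.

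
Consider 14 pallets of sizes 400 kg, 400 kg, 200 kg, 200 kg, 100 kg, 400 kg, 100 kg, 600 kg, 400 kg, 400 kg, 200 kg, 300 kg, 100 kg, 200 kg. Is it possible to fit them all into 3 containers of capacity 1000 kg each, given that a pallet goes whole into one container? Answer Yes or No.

No

Total = 4000 kg; ⌈4000/1000⌉ = 4.
At least 4 containers are required, but only 3 are allowed.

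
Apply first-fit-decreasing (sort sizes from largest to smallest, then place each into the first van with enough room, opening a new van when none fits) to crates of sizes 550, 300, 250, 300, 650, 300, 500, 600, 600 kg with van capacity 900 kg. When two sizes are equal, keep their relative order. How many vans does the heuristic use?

Sorted descending: 650, 600, 600, 550, 500, 300, 300, 300, 250.
  650 → van 1 (new)  [load 650/900]
  600 → van 2 (new)  [load 600/900]
  600 → van 3 (new)  [load 600/900]
  550 → van 4 (new)  [load 550/900]
  500 → van 5 (new)  [load 500/900]
  300 → van 2  [load 900/900]
  300 → van 3  [load 900/900]
  300 → van 4  [load 850/900]
  250 → van 1  [load 900/900]
5 vans opened.

5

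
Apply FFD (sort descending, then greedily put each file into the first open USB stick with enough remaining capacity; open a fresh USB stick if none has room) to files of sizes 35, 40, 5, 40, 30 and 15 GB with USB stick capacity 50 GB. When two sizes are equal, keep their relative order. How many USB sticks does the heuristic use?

Sorted descending: 40, 40, 35, 30, 15, 5.
  40 → USB stick 1 (new)  [load 40/50]
  40 → USB stick 2 (new)  [load 40/50]
  35 → USB stick 3 (new)  [load 35/50]
  30 → USB stick 4 (new)  [load 30/50]
  15 → USB stick 3  [load 50/50]
  5 → USB stick 1  [load 45/50]
4 USB sticks opened.

4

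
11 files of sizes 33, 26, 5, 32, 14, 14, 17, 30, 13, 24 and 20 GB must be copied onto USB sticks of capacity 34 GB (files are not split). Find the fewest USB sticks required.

Total = 33 + 32 + 30 + 26 + 24 + 20 + 17 + 14 + 14 + 13 + 5 = 228 GB.
Lower bound: ⌈228/34⌉ = 7 USB sticks.
A packing using 8 USB sticks:
  USB stick 1: 33 = 33
  USB stick 2: 32 = 32
  USB stick 3: 30 = 30
  USB stick 4: 26 + 5 = 31
  USB stick 5: 24 = 24
  USB stick 6: 20 + 14 = 34
  USB stick 7: 17 + 14 = 31
  USB stick 8: 13 = 13
No arrangement into 7 USB sticks stays within capacity, so 8 is optimal.

8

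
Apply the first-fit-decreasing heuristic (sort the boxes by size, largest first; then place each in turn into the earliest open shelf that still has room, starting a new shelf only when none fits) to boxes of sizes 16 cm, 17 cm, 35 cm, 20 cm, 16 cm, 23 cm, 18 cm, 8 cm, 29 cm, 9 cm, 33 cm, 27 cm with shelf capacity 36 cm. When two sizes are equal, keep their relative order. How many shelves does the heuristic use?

Sorted descending: 35, 33, 29, 27, 23, 20, 18, 17, 16, 16, 9, 8.
  35 → shelf 1 (new)  [load 35/36]
  33 → shelf 2 (new)  [load 33/36]
  29 → shelf 3 (new)  [load 29/36]
  27 → shelf 4 (new)  [load 27/36]
  23 → shelf 5 (new)  [load 23/36]
  20 → shelf 6 (new)  [load 20/36]
  18 → shelf 7 (new)  [load 18/36]
  17 → shelf 7  [load 35/36]
  16 → shelf 6  [load 36/36]
  16 → shelf 8 (new)  [load 16/36]
  9 → shelf 4  [load 36/36]
  8 → shelf 5  [load 31/36]
8 shelves opened.

8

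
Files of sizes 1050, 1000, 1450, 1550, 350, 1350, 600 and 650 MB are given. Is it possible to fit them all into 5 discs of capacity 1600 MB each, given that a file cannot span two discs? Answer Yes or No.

No

Total = 8000 MB; ⌈8000/1600⌉ = 5.
The bound of 5 does not rule out 5, but exhaustive search shows no assignment into 5 discs of capacity 1600 MB exists — the minimum is 6.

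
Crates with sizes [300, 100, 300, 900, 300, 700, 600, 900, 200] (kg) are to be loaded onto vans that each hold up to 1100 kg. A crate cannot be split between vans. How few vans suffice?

5

Total = 900 + 900 + 700 + 600 + 300 + 300 + 300 + 200 + 100 = 4300 kg.
Lower bound: ⌈4300/1100⌉ = 4 vans.
A packing using 5 vans:
  van 1: 900 + 200 = 1100
  van 2: 900 + 100 = 1000
  van 3: 700 + 300 = 1000
  van 4: 600 + 300 = 900
  van 5: 300 = 300
No arrangement into 4 vans stays within capacity, so 5 is optimal.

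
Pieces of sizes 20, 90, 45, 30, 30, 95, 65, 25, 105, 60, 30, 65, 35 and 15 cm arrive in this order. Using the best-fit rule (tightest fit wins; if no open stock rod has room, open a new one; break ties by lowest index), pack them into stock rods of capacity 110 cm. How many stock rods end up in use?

  20 → stock rod 1 (new)  [load 20/110]
  90 → stock rod 1  [load 110/110]
  45 → stock rod 2 (new)  [load 45/110]
  30 → stock rod 2  [load 75/110]
  30 → stock rod 2  [load 105/110]
  95 → stock rod 3 (new)  [load 95/110]
  65 → stock rod 4 (new)  [load 65/110]
  25 → stock rod 4  [load 90/110]
  105 → stock rod 5 (new)  [load 105/110]
  60 → stock rod 6 (new)  [load 60/110]
  30 → stock rod 6  [load 90/110]
  65 → stock rod 7 (new)  [load 65/110]
  35 → stock rod 7  [load 100/110]
  15 → stock rod 3  [load 110/110]
7 stock rods opened.

7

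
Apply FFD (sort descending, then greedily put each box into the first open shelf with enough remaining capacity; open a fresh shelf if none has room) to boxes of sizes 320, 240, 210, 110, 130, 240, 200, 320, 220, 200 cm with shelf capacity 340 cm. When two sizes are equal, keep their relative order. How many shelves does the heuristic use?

8

Sorted descending: 320, 320, 240, 240, 220, 210, 200, 200, 130, 110.
  320 → shelf 1 (new)  [load 320/340]
  320 → shelf 2 (new)  [load 320/340]
  240 → shelf 3 (new)  [load 240/340]
  240 → shelf 4 (new)  [load 240/340]
  220 → shelf 5 (new)  [load 220/340]
  210 → shelf 6 (new)  [load 210/340]
  200 → shelf 7 (new)  [load 200/340]
  200 → shelf 8 (new)  [load 200/340]
  130 → shelf 6  [load 340/340]
  110 → shelf 5  [load 330/340]
8 shelves opened.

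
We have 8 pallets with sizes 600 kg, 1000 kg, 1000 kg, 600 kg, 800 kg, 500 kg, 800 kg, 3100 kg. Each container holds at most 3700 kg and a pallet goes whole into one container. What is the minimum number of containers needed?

Total = 3100 + 1000 + 1000 + 800 + 800 + 600 + 600 + 500 = 8400 kg.
Lower bound: ⌈8400/3700⌉ = 3 containers.
A packing using 3 containers:
  container 1: 3100 + 600 = 3700
  container 2: 1000 + 1000 + 800 + 800 = 3600
  container 3: 600 + 500 = 1100
This matches the lower bound, so 3 is optimal.

3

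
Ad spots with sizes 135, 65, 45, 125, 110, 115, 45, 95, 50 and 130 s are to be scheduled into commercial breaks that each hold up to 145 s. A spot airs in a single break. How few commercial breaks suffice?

Total = 135 + 130 + 125 + 115 + 110 + 95 + 65 + 50 + 45 + 45 = 915 s.
Lower bound: ⌈915/145⌉ = 7 commercial breaks.
A packing using 8 commercial breaks:
  break 1: 135 = 135
  break 2: 130 = 130
  break 3: 125 = 125
  break 4: 115 = 115
  break 5: 110 = 110
  break 6: 95 + 50 = 145
  break 7: 65 + 45 = 110
  break 8: 45 = 45
No arrangement into 7 commercial breaks stays within capacity, so 8 is optimal.

8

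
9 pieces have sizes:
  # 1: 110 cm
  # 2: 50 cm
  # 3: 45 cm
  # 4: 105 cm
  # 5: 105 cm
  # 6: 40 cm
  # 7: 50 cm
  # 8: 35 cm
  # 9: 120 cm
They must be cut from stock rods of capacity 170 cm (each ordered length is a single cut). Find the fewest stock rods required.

5

Total = 120 + 110 + 105 + 105 + 50 + 50 + 45 + 40 + 35 = 660 cm.
Lower bound: ⌈660/170⌉ = 4 stock rods.
A packing using 5 stock rods:
  stock rod 1: 120 + 50 = 170
  stock rod 2: 110 + 50 = 160
  stock rod 3: 105 + 45 = 150
  stock rod 4: 105 + 40 = 145
  stock rod 5: 35 = 35
No arrangement into 4 stock rods stays within capacity, so 5 is optimal.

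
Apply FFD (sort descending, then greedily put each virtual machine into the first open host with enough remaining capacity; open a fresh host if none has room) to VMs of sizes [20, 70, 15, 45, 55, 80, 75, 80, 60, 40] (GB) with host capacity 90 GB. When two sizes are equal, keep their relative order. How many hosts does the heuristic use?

7

Sorted descending: 80, 80, 75, 70, 60, 55, 45, 40, 20, 15.
  80 → host 1 (new)  [load 80/90]
  80 → host 2 (new)  [load 80/90]
  75 → host 3 (new)  [load 75/90]
  70 → host 4 (new)  [load 70/90]
  60 → host 5 (new)  [load 60/90]
  55 → host 6 (new)  [load 55/90]
  45 → host 7 (new)  [load 45/90]
  40 → host 7  [load 85/90]
  20 → host 4  [load 90/90]
  15 → host 3  [load 90/90]
7 hosts opened.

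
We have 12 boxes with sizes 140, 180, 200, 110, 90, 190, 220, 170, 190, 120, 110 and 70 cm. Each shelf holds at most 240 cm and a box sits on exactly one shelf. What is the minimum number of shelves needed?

9

Total = 220 + 200 + 190 + 190 + 180 + 170 + 140 + 120 + 110 + 110 + 90 + 70 = 1790 cm.
Lower bound: ⌈1790/240⌉ = 8 shelves.
A packing using 9 shelves:
  shelf 1: 220 = 220
  shelf 2: 200 = 200
  shelf 3: 190 = 190
  shelf 4: 190 = 190
  shelf 5: 180 = 180
  shelf 6: 170 + 70 = 240
  shelf 7: 140 + 90 = 230
  shelf 8: 120 + 110 = 230
  shelf 9: 110 = 110
No arrangement into 8 shelves stays within capacity, so 9 is optimal.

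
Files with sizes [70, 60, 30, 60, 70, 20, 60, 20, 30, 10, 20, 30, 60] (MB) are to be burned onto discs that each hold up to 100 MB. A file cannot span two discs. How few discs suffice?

6

Total = 70 + 70 + 60 + 60 + 60 + 60 + 30 + 30 + 30 + 20 + 20 + 20 + 10 = 540 MB.
Lower bound: ⌈540/100⌉ = 6 discs.
A packing using 6 discs:
  disc 1: 70 + 30 = 100
  disc 2: 70 + 30 = 100
  disc 3: 60 + 30 + 10 = 100
  disc 4: 60 + 20 + 20 = 100
  disc 5: 60 + 20 = 80
  disc 6: 60 = 60
This matches the lower bound, so 6 is optimal.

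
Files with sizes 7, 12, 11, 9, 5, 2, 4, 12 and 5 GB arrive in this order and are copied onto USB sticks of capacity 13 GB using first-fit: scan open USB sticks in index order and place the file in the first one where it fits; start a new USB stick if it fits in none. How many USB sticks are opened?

6

  7 → USB stick 1 (new)  [load 7/13]
  12 → USB stick 2 (new)  [load 12/13]
  11 → USB stick 3 (new)  [load 11/13]
  9 → USB stick 4 (new)  [load 9/13]
  5 → USB stick 1  [load 12/13]
  2 → USB stick 3  [load 13/13]
  4 → USB stick 4  [load 13/13]
  12 → USB stick 5 (new)  [load 12/13]
  5 → USB stick 6 (new)  [load 5/13]
6 USB sticks opened.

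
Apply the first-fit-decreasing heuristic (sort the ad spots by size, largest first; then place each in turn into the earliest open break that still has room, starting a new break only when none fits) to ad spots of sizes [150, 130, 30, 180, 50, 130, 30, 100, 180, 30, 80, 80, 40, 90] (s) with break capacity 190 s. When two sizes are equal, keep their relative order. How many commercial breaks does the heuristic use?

7

Sorted descending: 180, 180, 150, 130, 130, 100, 90, 80, 80, 50, 40, 30, 30, 30.
  180 → break 1 (new)  [load 180/190]
  180 → break 2 (new)  [load 180/190]
  150 → break 3 (new)  [load 150/190]
  130 → break 4 (new)  [load 130/190]
  130 → break 5 (new)  [load 130/190]
  100 → break 6 (new)  [load 100/190]
  90 → break 6  [load 190/190]
  80 → break 7 (new)  [load 80/190]
  80 → break 7  [load 160/190]
  50 → break 4  [load 180/190]
  40 → break 3  [load 190/190]
  30 → break 5  [load 160/190]
  30 → break 5  [load 190/190]
  30 → break 7  [load 190/190]
7 commercial breaks opened.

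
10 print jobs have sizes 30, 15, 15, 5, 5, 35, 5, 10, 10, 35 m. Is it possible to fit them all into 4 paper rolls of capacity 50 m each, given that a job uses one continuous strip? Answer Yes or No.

Yes

A valid assignment using 4 paper rolls:
  roll 1: 35 + 15 = 50
  roll 2: 35 + 15 = 50
  roll 3: 30 + 10 + 10 = 50
  roll 4: 5 + 5 + 5 = 15
Every load is within 50 m, so 4 paper rolls suffice.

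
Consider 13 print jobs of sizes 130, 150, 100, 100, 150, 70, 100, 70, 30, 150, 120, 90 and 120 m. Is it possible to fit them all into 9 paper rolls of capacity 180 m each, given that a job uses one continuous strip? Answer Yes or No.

Total = 1380 m; ⌈1380/180⌉ = 8.
9 print jobs each exceed half the capacity and cannot share a roll, forcing at least 9 paper rolls.
The bound of 9 does not rule out 9, but exhaustive search shows no assignment into 9 paper rolls of capacity 180 m exists — the minimum is 10.

No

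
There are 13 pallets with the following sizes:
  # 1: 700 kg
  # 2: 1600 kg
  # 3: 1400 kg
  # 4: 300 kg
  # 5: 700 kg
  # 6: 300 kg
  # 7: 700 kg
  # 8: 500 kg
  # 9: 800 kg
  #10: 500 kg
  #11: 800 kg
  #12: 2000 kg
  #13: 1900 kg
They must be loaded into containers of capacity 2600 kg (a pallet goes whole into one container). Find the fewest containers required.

5

Total = 2000 + 1900 + 1600 + 1400 + 800 + 800 + 700 + 700 + 700 + 500 + 500 + 300 + 300 = 12200 kg.
Lower bound: ⌈12200/2600⌉ = 5 containers.
A packing using 5 containers:
  container 1: 2000 + 500 = 2500
  container 2: 1900 + 700 = 2600
  container 3: 1600 + 800 = 2400
  container 4: 1400 + 800 + 300 = 2500
  container 5: 700 + 700 + 500 + 300 = 2200
This matches the lower bound, so 5 is optimal.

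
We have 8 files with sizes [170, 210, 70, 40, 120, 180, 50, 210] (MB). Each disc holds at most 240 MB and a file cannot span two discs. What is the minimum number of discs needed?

5

Total = 210 + 210 + 180 + 170 + 120 + 70 + 50 + 40 = 1050 MB.
Lower bound: ⌈1050/240⌉ = 5 discs.
A packing using 5 discs:
  disc 1: 210 = 210
  disc 2: 210 = 210
  disc 3: 180 + 50 = 230
  disc 4: 170 + 70 = 240
  disc 5: 120 + 40 = 160
This matches the lower bound, so 5 is optimal.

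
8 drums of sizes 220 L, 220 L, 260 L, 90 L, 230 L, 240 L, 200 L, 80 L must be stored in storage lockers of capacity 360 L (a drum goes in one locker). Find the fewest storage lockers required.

6

Total = 260 + 240 + 230 + 220 + 220 + 200 + 90 + 80 = 1540 L.
Lower bound: ⌈1540/360⌉ = 5 storage lockers.
Also, 6 drums each exceed 180 L, and no two of those can share a locker, so at least 6 storage lockers are needed.
A packing using 6 storage lockers:
  locker 1: 260 + 90 = 350
  locker 2: 240 + 80 = 320
  locker 3: 230 = 230
  locker 4: 220 = 220
  locker 5: 220 = 220
  locker 6: 200 = 200
This matches the lower bound, so 6 is optimal.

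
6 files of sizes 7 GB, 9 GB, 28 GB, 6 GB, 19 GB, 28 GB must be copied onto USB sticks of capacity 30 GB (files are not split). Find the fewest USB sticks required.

Total = 28 + 28 + 19 + 9 + 7 + 6 = 97 GB.
Lower bound: ⌈97/30⌉ = 4 USB sticks.
A packing using 4 USB sticks:
  USB stick 1: 28 = 28
  USB stick 2: 28 = 28
  USB stick 3: 19 + 9 = 28
  USB stick 4: 7 + 6 = 13
This matches the lower bound, so 4 is optimal.

4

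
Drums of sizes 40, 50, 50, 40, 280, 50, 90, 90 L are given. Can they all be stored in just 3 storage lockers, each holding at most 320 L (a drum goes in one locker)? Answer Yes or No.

Yes

A valid assignment using 3 storage lockers:
  locker 1: 280 + 40 = 320
  locker 2: 90 + 90 + 50 + 50 + 40 = 320
  locker 3: 50 = 50
Every load is within 320 L, so 3 storage lockers suffice.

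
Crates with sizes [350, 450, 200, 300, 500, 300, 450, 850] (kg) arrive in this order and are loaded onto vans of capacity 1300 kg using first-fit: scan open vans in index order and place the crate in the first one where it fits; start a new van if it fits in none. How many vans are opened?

3

  350 → van 1 (new)  [load 350/1300]
  450 → van 1  [load 800/1300]
  200 → van 1  [load 1000/1300]
  300 → van 1  [load 1300/1300]
  500 → van 2 (new)  [load 500/1300]
  300 → van 2  [load 800/1300]
  450 → van 2  [load 1250/1300]
  850 → van 3 (new)  [load 850/1300]
3 vans opened.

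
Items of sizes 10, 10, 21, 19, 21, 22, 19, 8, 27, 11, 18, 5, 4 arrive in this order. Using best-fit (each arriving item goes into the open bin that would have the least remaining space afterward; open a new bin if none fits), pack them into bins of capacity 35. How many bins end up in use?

  10 → bin 1 (new)  [load 10/35]
  10 → bin 1  [load 20/35]
  21 → bin 2 (new)  [load 21/35]
  19 → bin 3 (new)  [load 19/35]
  21 → bin 4 (new)  [load 21/35]
  22 → bin 5 (new)  [load 22/35]
  19 → bin 6 (new)  [load 19/35]
  8 → bin 5  [load 30/35]
  27 → bin 7 (new)  [load 27/35]
  11 → bin 2  [load 32/35]
  18 → bin 8 (new)  [load 18/35]
  5 → bin 5  [load 35/35]
  4 → bin 7  [load 31/35]
8 bins opened.

8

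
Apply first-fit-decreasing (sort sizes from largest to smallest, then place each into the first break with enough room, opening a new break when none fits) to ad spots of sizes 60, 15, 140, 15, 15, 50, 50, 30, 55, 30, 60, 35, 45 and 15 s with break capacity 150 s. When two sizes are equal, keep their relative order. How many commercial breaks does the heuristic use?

5

Sorted descending: 140, 60, 60, 55, 50, 50, 45, 35, 30, 30, 15, 15, 15, 15.
  140 → break 1 (new)  [load 140/150]
  60 → break 2 (new)  [load 60/150]
  60 → break 2  [load 120/150]
  55 → break 3 (new)  [load 55/150]
  50 → break 3  [load 105/150]
  50 → break 4 (new)  [load 50/150]
  45 → break 3  [load 150/150]
  35 → break 4  [load 85/150]
  30 → break 2  [load 150/150]
  30 → break 4  [load 115/150]
  15 → break 4  [load 130/150]
  15 → break 4  [load 145/150]
  15 → break 5 (new)  [load 15/150]
  15 → break 5  [load 30/150]
5 commercial breaks opened.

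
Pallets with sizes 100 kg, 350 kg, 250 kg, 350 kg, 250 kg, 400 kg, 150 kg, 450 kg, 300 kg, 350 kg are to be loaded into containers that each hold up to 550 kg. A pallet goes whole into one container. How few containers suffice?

7

Total = 450 + 400 + 350 + 350 + 350 + 300 + 250 + 250 + 150 + 100 = 2950 kg.
Lower bound: ⌈2950/550⌉ = 6 containers.
A packing using 7 containers:
  container 1: 450 + 100 = 550
  container 2: 400 + 150 = 550
  container 3: 350 = 350
  container 4: 350 = 350
  container 5: 350 = 350
  container 6: 300 + 250 = 550
  container 7: 250 = 250
No arrangement into 6 containers stays within capacity, so 7 is optimal.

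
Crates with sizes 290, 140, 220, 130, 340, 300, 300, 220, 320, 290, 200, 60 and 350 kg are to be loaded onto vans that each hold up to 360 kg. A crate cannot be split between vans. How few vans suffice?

Total = 350 + 340 + 320 + 300 + 300 + 290 + 290 + 220 + 220 + 200 + 140 + 130 + 60 = 3160 kg.
Lower bound: ⌈3160/360⌉ = 9 vans.
Also, 10 crates each exceed 180 kg, and no two of those can share a van, so at least 10 vans are needed.
A packing using 10 vans:
  van 1: 350 = 350
  van 2: 340 = 340
  van 3: 320 = 320
  van 4: 300 + 60 = 360
  van 5: 300 = 300
  van 6: 290 = 290
  van 7: 290 = 290
  van 8: 220 + 140 = 360
  van 9: 220 + 130 = 350
  van 10: 200 = 200
This matches the lower bound, so 10 is optimal.

10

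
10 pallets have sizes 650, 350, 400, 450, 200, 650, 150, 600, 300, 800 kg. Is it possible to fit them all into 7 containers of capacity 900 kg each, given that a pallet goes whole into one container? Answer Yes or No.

Yes

A valid assignment using 6 containers:
  container 1: 800 = 800
  container 2: 650 + 200 = 850
  container 3: 650 + 150 = 800
  container 4: 600 + 300 = 900
  container 5: 450 + 400 = 850
  container 6: 350 = 350
That uses only 6 ≤ 7, so 7 containers are enough.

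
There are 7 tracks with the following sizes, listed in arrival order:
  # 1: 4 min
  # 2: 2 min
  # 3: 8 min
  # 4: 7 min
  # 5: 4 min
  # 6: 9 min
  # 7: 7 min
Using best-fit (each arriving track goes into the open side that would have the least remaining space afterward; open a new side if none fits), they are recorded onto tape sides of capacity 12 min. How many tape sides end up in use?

  4 → side 1 (new)  [load 4/12]
  2 → side 1  [load 6/12]
  8 → side 2 (new)  [load 8/12]
  7 → side 3 (new)  [load 7/12]
  4 → side 2  [load 12/12]
  9 → side 4 (new)  [load 9/12]
  7 → side 5 (new)  [load 7/12]
5 tape sides opened.

5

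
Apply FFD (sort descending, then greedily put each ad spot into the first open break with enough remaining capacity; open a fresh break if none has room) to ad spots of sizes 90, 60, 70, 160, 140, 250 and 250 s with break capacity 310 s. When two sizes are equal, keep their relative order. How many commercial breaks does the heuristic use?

4

Sorted descending: 250, 250, 160, 140, 90, 70, 60.
  250 → break 1 (new)  [load 250/310]
  250 → break 2 (new)  [load 250/310]
  160 → break 3 (new)  [load 160/310]
  140 → break 3  [load 300/310]
  90 → break 4 (new)  [load 90/310]
  70 → break 4  [load 160/310]
  60 → break 1  [load 310/310]
4 commercial breaks opened.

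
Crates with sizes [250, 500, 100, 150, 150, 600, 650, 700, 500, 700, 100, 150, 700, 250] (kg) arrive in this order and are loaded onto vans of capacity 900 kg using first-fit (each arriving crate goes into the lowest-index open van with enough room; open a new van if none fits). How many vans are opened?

  250 → van 1 (new)  [load 250/900]
  500 → van 1  [load 750/900]
  100 → van 1  [load 850/900]
  150 → van 2 (new)  [load 150/900]
  150 → van 2  [load 300/900]
  600 → van 2  [load 900/900]
  650 → van 3 (new)  [load 650/900]
  700 → van 4 (new)  [load 700/900]
  500 → van 5 (new)  [load 500/900]
  700 → van 6 (new)  [load 700/900]
  100 → van 3  [load 750/900]
  150 → van 3  [load 900/900]
  700 → van 7 (new)  [load 700/900]
  250 → van 5  [load 750/900]
7 vans opened.

7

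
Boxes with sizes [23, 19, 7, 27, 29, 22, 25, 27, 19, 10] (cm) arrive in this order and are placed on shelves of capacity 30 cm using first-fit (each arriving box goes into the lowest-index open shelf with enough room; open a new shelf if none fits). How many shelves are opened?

8

  23 → shelf 1 (new)  [load 23/30]
  19 → shelf 2 (new)  [load 19/30]
  7 → shelf 1  [load 30/30]
  27 → shelf 3 (new)  [load 27/30]
  29 → shelf 4 (new)  [load 29/30]
  22 → shelf 5 (new)  [load 22/30]
  25 → shelf 6 (new)  [load 25/30]
  27 → shelf 7 (new)  [load 27/30]
  19 → shelf 8 (new)  [load 19/30]
  10 → shelf 2  [load 29/30]
8 shelves opened.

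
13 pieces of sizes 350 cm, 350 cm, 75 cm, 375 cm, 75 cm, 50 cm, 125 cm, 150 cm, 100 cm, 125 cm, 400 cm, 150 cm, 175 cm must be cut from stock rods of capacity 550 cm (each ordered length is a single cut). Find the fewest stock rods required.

Total = 400 + 375 + 350 + 350 + 175 + 150 + 150 + 125 + 125 + 100 + 75 + 75 + 50 = 2500 cm.
Lower bound: ⌈2500/550⌉ = 5 stock rods.
A packing using 5 stock rods:
  stock rod 1: 400 + 150 = 550
  stock rod 2: 375 + 175 = 550
  stock rod 3: 350 + 150 + 50 = 550
  stock rod 4: 350 + 125 + 75 = 550
  stock rod 5: 125 + 100 + 75 = 300
This matches the lower bound, so 5 is optimal.

5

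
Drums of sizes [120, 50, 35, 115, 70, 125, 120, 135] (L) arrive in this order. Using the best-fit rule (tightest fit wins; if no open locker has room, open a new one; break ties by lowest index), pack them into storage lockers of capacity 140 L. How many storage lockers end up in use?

7

  120 → locker 1 (new)  [load 120/140]
  50 → locker 2 (new)  [load 50/140]
  35 → locker 2  [load 85/140]
  115 → locker 3 (new)  [load 115/140]
  70 → locker 4 (new)  [load 70/140]
  125 → locker 5 (new)  [load 125/140]
  120 → locker 6 (new)  [load 120/140]
  135 → locker 7 (new)  [load 135/140]
7 storage lockers opened.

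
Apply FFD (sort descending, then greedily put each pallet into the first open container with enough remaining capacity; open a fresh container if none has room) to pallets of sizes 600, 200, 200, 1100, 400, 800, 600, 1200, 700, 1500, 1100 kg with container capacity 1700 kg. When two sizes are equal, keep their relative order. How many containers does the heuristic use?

Sorted descending: 1500, 1200, 1100, 1100, 800, 700, 600, 600, 400, 200, 200.
  1500 → container 1 (new)  [load 1500/1700]
  1200 → container 2 (new)  [load 1200/1700]
  1100 → container 3 (new)  [load 1100/1700]
  1100 → container 4 (new)  [load 1100/1700]
  800 → container 5 (new)  [load 800/1700]
  700 → container 5  [load 1500/1700]
  600 → container 3  [load 1700/1700]
  600 → container 4  [load 1700/1700]
  400 → container 2  [load 1600/1700]
  200 → container 1  [load 1700/1700]
  200 → container 5  [load 1700/1700]
5 containers opened.

5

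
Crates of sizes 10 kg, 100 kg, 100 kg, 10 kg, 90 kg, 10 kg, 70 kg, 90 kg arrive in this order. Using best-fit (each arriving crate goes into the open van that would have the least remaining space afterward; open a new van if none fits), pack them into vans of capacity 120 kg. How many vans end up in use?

  10 → van 1 (new)  [load 10/120]
  100 → van 1  [load 110/120]
  100 → van 2 (new)  [load 100/120]
  10 → van 1  [load 120/120]
  90 → van 3 (new)  [load 90/120]
  10 → van 2  [load 110/120]
  70 → van 4 (new)  [load 70/120]
  90 → van 5 (new)  [load 90/120]
5 vans opened.

5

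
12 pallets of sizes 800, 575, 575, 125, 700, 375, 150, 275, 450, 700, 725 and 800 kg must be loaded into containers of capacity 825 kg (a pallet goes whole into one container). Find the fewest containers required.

9

Total = 800 + 800 + 725 + 700 + 700 + 575 + 575 + 450 + 375 + 275 + 150 + 125 = 6250 kg.
Lower bound: ⌈6250/825⌉ = 8 containers.
A packing using 9 containers:
  container 1: 800 = 800
  container 2: 800 = 800
  container 3: 725 = 725
  container 4: 700 + 125 = 825
  container 5: 700 = 700
  container 6: 575 + 150 = 725
  container 7: 575 = 575
  container 8: 450 + 375 = 825
  container 9: 275 = 275
No arrangement into 8 containers stays within capacity, so 9 is optimal.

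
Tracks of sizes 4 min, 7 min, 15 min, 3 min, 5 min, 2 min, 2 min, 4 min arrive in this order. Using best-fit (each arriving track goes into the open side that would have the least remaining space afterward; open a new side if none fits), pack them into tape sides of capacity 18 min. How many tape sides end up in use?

  4 → side 1 (new)  [load 4/18]
  7 → side 1  [load 11/18]
  15 → side 2 (new)  [load 15/18]
  3 → side 2  [load 18/18]
  5 → side 1  [load 16/18]
  2 → side 1  [load 18/18]
  2 → side 3 (new)  [load 2/18]
  4 → side 3  [load 6/18]
3 tape sides opened.

3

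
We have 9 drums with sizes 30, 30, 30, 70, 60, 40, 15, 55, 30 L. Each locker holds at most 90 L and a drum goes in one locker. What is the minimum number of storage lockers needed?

5

Total = 70 + 60 + 55 + 40 + 30 + 30 + 30 + 30 + 15 = 360 L.
Lower bound: ⌈360/90⌉ = 4 storage lockers.
A packing using 5 storage lockers:
  locker 1: 70 + 15 = 85
  locker 2: 60 + 30 = 90
  locker 3: 55 + 30 = 85
  locker 4: 40 + 30 = 70
  locker 5: 30 = 30
No arrangement into 4 storage lockers stays within capacity, so 5 is optimal.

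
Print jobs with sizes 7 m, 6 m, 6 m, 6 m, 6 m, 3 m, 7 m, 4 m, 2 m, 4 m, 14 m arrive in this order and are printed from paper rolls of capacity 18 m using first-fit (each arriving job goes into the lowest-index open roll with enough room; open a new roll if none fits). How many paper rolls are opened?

  7 → roll 1 (new)  [load 7/18]
  6 → roll 1  [load 13/18]
  6 → roll 2 (new)  [load 6/18]
  6 → roll 2  [load 12/18]
  6 → roll 2  [load 18/18]
  3 → roll 1  [load 16/18]
  7 → roll 3 (new)  [load 7/18]
  4 → roll 3  [load 11/18]
  2 → roll 1  [load 18/18]
  4 → roll 3  [load 15/18]
  14 → roll 4 (new)  [load 14/18]
4 paper rolls opened.

4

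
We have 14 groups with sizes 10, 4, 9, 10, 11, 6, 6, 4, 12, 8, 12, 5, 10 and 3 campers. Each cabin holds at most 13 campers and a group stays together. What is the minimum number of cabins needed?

Total = 12 + 12 + 11 + 10 + 10 + 10 + 9 + 8 + 6 + 6 + 5 + 4 + 4 + 3 = 110 campers.
Lower bound: ⌈110/13⌉ = 9 cabins.
A packing using 10 cabins:
  cabin 1: 12 = 12
  cabin 2: 12 = 12
  cabin 3: 11 = 11
  cabin 4: 10 + 3 = 13
  cabin 5: 10 = 10
  cabin 6: 10 = 10
  cabin 7: 9 + 4 = 13
  cabin 8: 8 + 5 = 13
  cabin 9: 6 + 6 = 12
  cabin 10: 4 = 4
No arrangement into 9 cabins stays within capacity, so 10 is optimal.

10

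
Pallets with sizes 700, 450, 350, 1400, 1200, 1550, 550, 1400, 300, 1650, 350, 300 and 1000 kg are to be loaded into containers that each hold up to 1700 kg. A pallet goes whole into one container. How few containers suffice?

7

Total = 1650 + 1550 + 1400 + 1400 + 1200 + 1000 + 700 + 550 + 450 + 350 + 350 + 300 + 300 = 11200 kg.
Lower bound: ⌈11200/1700⌉ = 7 containers.
A packing using 7 containers:
  container 1: 1650 = 1650
  container 2: 1550 = 1550
  container 3: 1400 + 300 = 1700
  container 4: 1400 + 300 = 1700
  container 5: 1200 + 450 = 1650
  container 6: 1000 + 700 = 1700
  container 7: 550 + 350 + 350 = 1250
This matches the lower bound, so 7 is optimal.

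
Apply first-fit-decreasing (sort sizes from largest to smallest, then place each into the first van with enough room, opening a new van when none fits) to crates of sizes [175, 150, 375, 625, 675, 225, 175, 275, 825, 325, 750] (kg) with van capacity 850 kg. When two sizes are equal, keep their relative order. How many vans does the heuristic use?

6

Sorted descending: 825, 750, 675, 625, 375, 325, 275, 225, 175, 175, 150.
  825 → van 1 (new)  [load 825/850]
  750 → van 2 (new)  [load 750/850]
  675 → van 3 (new)  [load 675/850]
  625 → van 4 (new)  [load 625/850]
  375 → van 5 (new)  [load 375/850]
  325 → van 5  [load 700/850]
  275 → van 6 (new)  [load 275/850]
  225 → van 4  [load 850/850]
  175 → van 3  [load 850/850]
  175 → van 6  [load 450/850]
  150 → van 5  [load 850/850]
6 vans opened.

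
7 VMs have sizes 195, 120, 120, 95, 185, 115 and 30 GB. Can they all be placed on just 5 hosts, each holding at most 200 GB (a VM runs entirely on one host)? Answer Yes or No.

Total = 860 GB; ⌈860/200⌉ = 5.
The bound of 5 does not rule out 5, but exhaustive search shows no assignment into 5 hosts of capacity 200 GB exists — the minimum is 6.

No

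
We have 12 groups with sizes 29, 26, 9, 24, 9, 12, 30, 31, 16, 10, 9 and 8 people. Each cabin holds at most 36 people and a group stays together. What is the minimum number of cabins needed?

Total = 31 + 30 + 29 + 26 + 24 + 16 + 12 + 10 + 9 + 9 + 9 + 8 = 213 people.
Lower bound: ⌈213/36⌉ = 6 cabins.
A packing using 7 cabins:
  cabin 1: 31 = 31
  cabin 2: 30 = 30
  cabin 3: 29 = 29
  cabin 4: 26 + 10 = 36
  cabin 5: 24 + 12 = 36
  cabin 6: 16 + 9 + 9 = 34
  cabin 7: 9 + 8 = 17
No arrangement into 6 cabins stays within capacity, so 7 is optimal.

7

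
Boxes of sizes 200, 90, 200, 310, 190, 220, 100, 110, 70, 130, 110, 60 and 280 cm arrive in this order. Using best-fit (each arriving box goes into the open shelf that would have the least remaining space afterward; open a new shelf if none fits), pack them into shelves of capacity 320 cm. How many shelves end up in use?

7

  200 → shelf 1 (new)  [load 200/320]
  90 → shelf 1  [load 290/320]
  200 → shelf 2 (new)  [load 200/320]
  310 → shelf 3 (new)  [load 310/320]
  190 → shelf 4 (new)  [load 190/320]
  220 → shelf 5 (new)  [load 220/320]
  100 → shelf 5  [load 320/320]
  110 → shelf 2  [load 310/320]
  70 → shelf 4  [load 260/320]
  130 → shelf 6 (new)  [load 130/320]
  110 → shelf 6  [load 240/320]
  60 → shelf 4  [load 320/320]
  280 → shelf 7 (new)  [load 280/320]
7 shelves opened.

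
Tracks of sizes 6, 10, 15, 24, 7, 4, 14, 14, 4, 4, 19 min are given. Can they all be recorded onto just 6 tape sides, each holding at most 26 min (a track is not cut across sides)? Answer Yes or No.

A valid assignment using 5 tape sides:
  side 1: 24 = 24
  side 2: 19 + 7 = 26
  side 3: 15 + 10 = 25
  side 4: 14 + 6 + 4 = 24
  side 5: 14 + 4 + 4 = 22
That uses only 5 ≤ 6, so 6 tape sides are enough.

Yes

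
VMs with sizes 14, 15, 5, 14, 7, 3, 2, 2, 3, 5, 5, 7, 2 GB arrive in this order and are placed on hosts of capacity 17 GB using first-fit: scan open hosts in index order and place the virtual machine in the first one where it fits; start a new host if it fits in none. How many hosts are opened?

5

  14 → host 1 (new)  [load 14/17]
  15 → host 2 (new)  [load 15/17]
  5 → host 3 (new)  [load 5/17]
  14 → host 4 (new)  [load 14/17]
  7 → host 3  [load 12/17]
  3 → host 1  [load 17/17]
  2 → host 2  [load 17/17]
  2 → host 3  [load 14/17]
  3 → host 3  [load 17/17]
  5 → host 5 (new)  [load 5/17]
  5 → host 5  [load 10/17]
  7 → host 5  [load 17/17]
  2 → host 4  [load 16/17]
5 hosts opened.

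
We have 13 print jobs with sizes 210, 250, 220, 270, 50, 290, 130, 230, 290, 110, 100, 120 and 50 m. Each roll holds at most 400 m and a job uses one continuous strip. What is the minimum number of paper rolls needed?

Total = 290 + 290 + 270 + 250 + 230 + 220 + 210 + 130 + 120 + 110 + 100 + 50 + 50 = 2320 m.
Lower bound: ⌈2320/400⌉ = 6 paper rolls.
Also, 7 print jobs each exceed 200 m, and no two of those can share a roll, so at least 7 paper rolls are needed.
A packing using 7 paper rolls:
  roll 1: 290 + 110 = 400
  roll 2: 290 + 100 = 390
  roll 3: 270 + 130 = 400
  roll 4: 250 + 120 = 370
  roll 5: 230 + 50 + 50 = 330
  roll 6: 220 = 220
  roll 7: 210 = 210
This matches the lower bound, so 7 is optimal.

7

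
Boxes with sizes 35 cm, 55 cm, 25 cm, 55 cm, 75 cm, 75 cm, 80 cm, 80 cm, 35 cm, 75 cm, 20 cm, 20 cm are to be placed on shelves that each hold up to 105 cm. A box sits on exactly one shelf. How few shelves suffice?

Total = 80 + 80 + 75 + 75 + 75 + 55 + 55 + 35 + 35 + 25 + 20 + 20 = 630 cm.
Lower bound: ⌈630/105⌉ = 6 shelves.
Also, 7 boxes each exceed 105/2 cm, and no two of those can share a shelf, so at least 7 shelves are needed.
A packing using 7 shelves:
  shelf 1: 80 + 25 = 105
  shelf 2: 80 + 20 = 100
  shelf 3: 75 + 20 = 95
  shelf 4: 75 = 75
  shelf 5: 75 = 75
  shelf 6: 55 + 35 = 90
  shelf 7: 55 + 35 = 90
This matches the lower bound, so 7 is optimal.

7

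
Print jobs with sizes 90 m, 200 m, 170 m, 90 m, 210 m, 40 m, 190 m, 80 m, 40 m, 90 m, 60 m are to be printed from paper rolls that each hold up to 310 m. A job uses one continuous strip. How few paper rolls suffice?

Total = 210 + 200 + 190 + 170 + 90 + 90 + 90 + 80 + 60 + 40 + 40 = 1260 m.
Lower bound: ⌈1260/310⌉ = 5 paper rolls.
A packing using 5 paper rolls:
  roll 1: 210 + 90 = 300
  roll 2: 200 + 90 = 290
  roll 3: 190 + 90 = 280
  roll 4: 170 + 80 + 60 = 310
  roll 5: 40 + 40 = 80
This matches the lower bound, so 5 is optimal.

5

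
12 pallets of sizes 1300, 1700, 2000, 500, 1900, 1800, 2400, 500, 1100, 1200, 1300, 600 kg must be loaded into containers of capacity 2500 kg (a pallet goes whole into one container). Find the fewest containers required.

7

Total = 2400 + 2000 + 1900 + 1800 + 1700 + 1300 + 1300 + 1200 + 1100 + 600 + 500 + 500 = 16300 kg.
Lower bound: ⌈16300/2500⌉ = 7 containers.
A packing using 7 containers:
  container 1: 2400 = 2400
  container 2: 2000 + 500 = 2500
  container 3: 1900 + 600 = 2500
  container 4: 1800 + 500 = 2300
  container 5: 1700 = 1700
  container 6: 1300 + 1200 = 2500
  container 7: 1300 + 1100 = 2400
This matches the lower bound, so 7 is optimal.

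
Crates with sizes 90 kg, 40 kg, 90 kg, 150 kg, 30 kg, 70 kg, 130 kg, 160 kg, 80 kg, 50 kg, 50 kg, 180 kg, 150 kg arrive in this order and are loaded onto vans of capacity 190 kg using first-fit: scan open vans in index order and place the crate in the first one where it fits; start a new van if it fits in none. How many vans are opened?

8

  90 → van 1 (new)  [load 90/190]
  40 → van 1  [load 130/190]
  90 → van 2 (new)  [load 90/190]
  150 → van 3 (new)  [load 150/190]
  30 → van 1  [load 160/190]
  70 → van 2  [load 160/190]
  130 → van 4 (new)  [load 130/190]
  160 → van 5 (new)  [load 160/190]
  80 → van 6 (new)  [load 80/190]
  50 → van 4  [load 180/190]
  50 → van 6  [load 130/190]
  180 → van 7 (new)  [load 180/190]
  150 → van 8 (new)  [load 150/190]
8 vans opened.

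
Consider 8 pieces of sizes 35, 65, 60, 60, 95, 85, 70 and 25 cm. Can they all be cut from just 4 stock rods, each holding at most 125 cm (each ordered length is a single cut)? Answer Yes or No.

No

Total = 495 cm; ⌈495/125⌉ = 4.
The bound of 4 does not rule out 4, but exhaustive search shows no assignment into 4 stock rods of capacity 125 cm exists — the minimum is 5.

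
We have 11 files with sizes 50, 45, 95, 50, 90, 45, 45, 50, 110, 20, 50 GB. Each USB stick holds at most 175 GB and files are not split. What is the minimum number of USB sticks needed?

Total = 110 + 95 + 90 + 50 + 50 + 50 + 50 + 45 + 45 + 45 + 20 = 650 GB.
Lower bound: ⌈650/175⌉ = 4 USB sticks.
A packing using 5 USB sticks:
  USB stick 1: 110 + 50 = 160
  USB stick 2: 95 + 50 + 20 = 165
  USB stick 3: 90 + 50 = 140
  USB stick 4: 50 + 45 + 45 = 140
  USB stick 5: 45 = 45
No arrangement into 4 USB sticks stays within capacity, so 5 is optimal.

5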